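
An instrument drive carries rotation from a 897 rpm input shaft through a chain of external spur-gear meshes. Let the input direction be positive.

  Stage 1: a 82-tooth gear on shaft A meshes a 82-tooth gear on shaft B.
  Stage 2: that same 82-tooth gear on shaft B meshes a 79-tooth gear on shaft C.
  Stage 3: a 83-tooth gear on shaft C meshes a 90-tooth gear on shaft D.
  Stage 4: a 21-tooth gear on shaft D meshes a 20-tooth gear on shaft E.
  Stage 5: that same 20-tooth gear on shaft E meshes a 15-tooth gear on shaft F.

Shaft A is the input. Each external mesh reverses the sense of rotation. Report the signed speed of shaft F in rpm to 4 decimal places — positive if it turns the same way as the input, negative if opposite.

Stage 1 [82T→82T]: ω = 897.0000×82/82 = 897.0000 rpm, dir flips to −; running = −897.0000
Stage 2 [82T→79T]: ω = 897.0000×82/79 = 931.0633 rpm, dir flips to +; running = +931.0633
Stage 3 [83T→90T]: ω = 931.0633×83/90 = 858.6473 rpm, dir flips to −; running = −858.6473
Stage 4 [21T→20T]: ω = 858.6473×21/20 = 901.5796 rpm, dir flips to +; running = +901.5796
Stage 5 [20T→15T]: ω = 901.5796×20/15 = 1202.1062 rpm, dir flips to −; running = −1202.1062

-1202.1062 rpm (opposite to input, |ω| = 1202.1062 rpm)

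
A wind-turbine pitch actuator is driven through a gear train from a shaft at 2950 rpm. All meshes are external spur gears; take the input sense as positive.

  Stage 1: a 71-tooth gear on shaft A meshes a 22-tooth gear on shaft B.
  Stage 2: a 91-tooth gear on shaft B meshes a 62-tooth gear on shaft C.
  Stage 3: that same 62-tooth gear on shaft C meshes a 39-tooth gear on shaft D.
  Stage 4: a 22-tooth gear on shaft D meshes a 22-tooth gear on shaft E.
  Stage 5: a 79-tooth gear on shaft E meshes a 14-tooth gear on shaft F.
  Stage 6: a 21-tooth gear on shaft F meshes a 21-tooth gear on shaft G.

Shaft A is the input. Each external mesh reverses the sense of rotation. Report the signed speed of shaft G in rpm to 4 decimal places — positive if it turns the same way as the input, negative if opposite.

+125352.6515 rpm (same as input, |ω| = 125352.6515 rpm)

Stage 1 [71T→22T]: ω = 2950.0000×71/22 = 9520.4545 rpm, dir flips to −; running = −9520.4545
Stage 2 [91T→62T]: ω = 9520.4545×91/62 = 13973.5704 rpm, dir flips to +; running = +13973.5704
Stage 3 [62T→39T]: ω = 13973.5704×62/39 = 22214.3939 rpm, dir flips to −; running = −22214.3939
Stage 4 [22T→22T]: ω = 22214.3939×22/22 = 22214.3939 rpm, dir flips to +; running = +22214.3939
Stage 5 [79T→14T]: ω = 22214.3939×79/14 = 125352.6515 rpm, dir flips to −; running = −125352.6515
Stage 6 [21T→21T]: ω = 125352.6515×21/21 = 125352.6515 rpm, dir flips to +; running = +125352.6515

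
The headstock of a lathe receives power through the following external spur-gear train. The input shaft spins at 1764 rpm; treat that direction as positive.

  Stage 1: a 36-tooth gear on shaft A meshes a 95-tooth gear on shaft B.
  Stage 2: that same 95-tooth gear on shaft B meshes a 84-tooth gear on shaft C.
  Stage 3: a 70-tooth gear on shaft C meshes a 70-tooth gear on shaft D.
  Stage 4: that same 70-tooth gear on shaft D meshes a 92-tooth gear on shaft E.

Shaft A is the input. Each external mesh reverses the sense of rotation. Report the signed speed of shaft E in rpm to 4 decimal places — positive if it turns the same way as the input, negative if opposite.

Stage 1 [36T→95T]: ω = 1764.0000×36/95 = 668.4632 rpm, dir flips to −; running = −668.4632
Stage 2 [95T→84T]: ω = 668.4632×95/84 = 756.0000 rpm, dir flips to +; running = +756.0000
Stage 3 [70T→70T]: ω = 756.0000×70/70 = 756.0000 rpm, dir flips to −; running = −756.0000
Stage 4 [70T→92T]: ω = 756.0000×70/92 = 575.2174 rpm, dir flips to +; running = +575.2174

+575.2174 rpm (same as input, |ω| = 575.2174 rpm)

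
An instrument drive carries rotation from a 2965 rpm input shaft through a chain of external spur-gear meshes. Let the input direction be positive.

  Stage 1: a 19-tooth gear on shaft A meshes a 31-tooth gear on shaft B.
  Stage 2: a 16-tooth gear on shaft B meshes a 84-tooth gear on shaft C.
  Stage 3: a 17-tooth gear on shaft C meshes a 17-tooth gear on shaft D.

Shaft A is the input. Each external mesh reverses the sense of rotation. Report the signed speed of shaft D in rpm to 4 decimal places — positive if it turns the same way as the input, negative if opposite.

Stage 1 [19T→31T]: ω = 2965.0000×19/31 = 1817.2581 rpm, dir flips to −; running = −1817.2581
Stage 2 [16T→84T]: ω = 1817.2581×16/84 = 346.1444 rpm, dir flips to +; running = +346.1444
Stage 3 [17T→17T]: ω = 346.1444×17/17 = 346.1444 rpm, dir flips to −; running = −346.1444

-346.1444 rpm (opposite to input, |ω| = 346.1444 rpm)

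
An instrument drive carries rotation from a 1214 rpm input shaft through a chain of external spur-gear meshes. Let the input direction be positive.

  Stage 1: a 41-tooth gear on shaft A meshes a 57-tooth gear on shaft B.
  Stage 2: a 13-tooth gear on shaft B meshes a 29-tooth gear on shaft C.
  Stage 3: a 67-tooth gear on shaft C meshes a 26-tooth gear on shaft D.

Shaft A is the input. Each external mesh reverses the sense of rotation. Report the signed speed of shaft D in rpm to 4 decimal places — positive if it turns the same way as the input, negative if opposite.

-1008.7290 rpm (opposite to input, |ω| = 1008.7290 rpm)

Stage 1 [41T→57T]: ω = 1214.0000×41/57 = 873.2281 rpm, dir flips to −; running = −873.2281
Stage 2 [13T→29T]: ω = 873.2281×13/29 = 391.4471 rpm, dir flips to +; running = +391.4471
Stage 3 [67T→26T]: ω = 391.4471×67/26 = 1008.7290 rpm, dir flips to −; running = −1008.7290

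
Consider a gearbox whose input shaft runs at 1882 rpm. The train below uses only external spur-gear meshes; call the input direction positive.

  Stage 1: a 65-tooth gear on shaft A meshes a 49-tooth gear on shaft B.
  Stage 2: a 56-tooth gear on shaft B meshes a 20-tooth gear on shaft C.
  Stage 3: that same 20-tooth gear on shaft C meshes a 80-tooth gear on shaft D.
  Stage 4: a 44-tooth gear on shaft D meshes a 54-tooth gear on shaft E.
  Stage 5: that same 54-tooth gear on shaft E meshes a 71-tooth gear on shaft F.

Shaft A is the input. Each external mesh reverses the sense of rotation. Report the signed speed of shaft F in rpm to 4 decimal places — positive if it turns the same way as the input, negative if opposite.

Stage 1 [65T→49T]: ω = 1882.0000×65/49 = 2496.5306 rpm, dir flips to −; running = −2496.5306
Stage 2 [56T→20T]: ω = 2496.5306×56/20 = 6990.2857 rpm, dir flips to +; running = +6990.2857
Stage 3 [20T→80T]: ω = 6990.2857×20/80 = 1747.5714 rpm, dir flips to −; running = −1747.5714
Stage 4 [44T→54T]: ω = 1747.5714×44/54 = 1423.9471 rpm, dir flips to +; running = +1423.9471
Stage 5 [54T→71T]: ω = 1423.9471×54/71 = 1083.0020 rpm, dir flips to −; running = −1083.0020

-1083.0020 rpm (opposite to input, |ω| = 1083.0020 rpm)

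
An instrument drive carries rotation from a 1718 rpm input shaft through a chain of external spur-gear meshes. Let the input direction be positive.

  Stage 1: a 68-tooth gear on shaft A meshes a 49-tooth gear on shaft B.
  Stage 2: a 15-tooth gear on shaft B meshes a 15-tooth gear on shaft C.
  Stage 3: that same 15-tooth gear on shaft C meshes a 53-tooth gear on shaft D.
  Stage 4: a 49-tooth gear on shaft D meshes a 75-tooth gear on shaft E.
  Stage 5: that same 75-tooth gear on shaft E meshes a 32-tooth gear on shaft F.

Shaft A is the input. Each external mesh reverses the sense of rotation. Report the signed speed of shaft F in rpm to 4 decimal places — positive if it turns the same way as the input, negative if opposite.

Stage 1 [68T→49T]: ω = 1718.0000×68/49 = 2384.1633 rpm, dir flips to −; running = −2384.1633
Stage 2 [15T→15T]: ω = 2384.1633×15/15 = 2384.1633 rpm, dir flips to +; running = +2384.1633
Stage 3 [15T→53T]: ω = 2384.1633×15/53 = 674.7632 rpm, dir flips to −; running = −674.7632
Stage 4 [49T→75T]: ω = 674.7632×49/75 = 440.8453 rpm, dir flips to +; running = +440.8453
Stage 5 [75T→32T]: ω = 440.8453×75/32 = 1033.2311 rpm, dir flips to −; running = −1033.2311

-1033.2311 rpm (opposite to input, |ω| = 1033.2311 rpm)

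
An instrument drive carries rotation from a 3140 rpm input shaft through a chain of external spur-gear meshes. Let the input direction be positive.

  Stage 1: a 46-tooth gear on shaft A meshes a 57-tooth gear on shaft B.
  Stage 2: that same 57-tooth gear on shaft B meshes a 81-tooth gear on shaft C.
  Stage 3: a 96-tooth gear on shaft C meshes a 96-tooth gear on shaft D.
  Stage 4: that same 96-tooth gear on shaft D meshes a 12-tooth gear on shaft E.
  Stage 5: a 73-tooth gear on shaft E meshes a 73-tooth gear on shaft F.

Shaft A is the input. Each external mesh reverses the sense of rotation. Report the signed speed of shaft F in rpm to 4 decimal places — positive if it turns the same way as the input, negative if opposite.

-14265.6790 rpm (opposite to input, |ω| = 14265.6790 rpm)

Stage 1 [46T→57T]: ω = 3140.0000×46/57 = 2534.0351 rpm, dir flips to −; running = −2534.0351
Stage 2 [57T→81T]: ω = 2534.0351×57/81 = 1783.2099 rpm, dir flips to +; running = +1783.2099
Stage 3 [96T→96T]: ω = 1783.2099×96/96 = 1783.2099 rpm, dir flips to −; running = −1783.2099
Stage 4 [96T→12T]: ω = 1783.2099×96/12 = 14265.6790 rpm, dir flips to +; running = +14265.6790
Stage 5 [73T→73T]: ω = 14265.6790×73/73 = 14265.6790 rpm, dir flips to −; running = −14265.6790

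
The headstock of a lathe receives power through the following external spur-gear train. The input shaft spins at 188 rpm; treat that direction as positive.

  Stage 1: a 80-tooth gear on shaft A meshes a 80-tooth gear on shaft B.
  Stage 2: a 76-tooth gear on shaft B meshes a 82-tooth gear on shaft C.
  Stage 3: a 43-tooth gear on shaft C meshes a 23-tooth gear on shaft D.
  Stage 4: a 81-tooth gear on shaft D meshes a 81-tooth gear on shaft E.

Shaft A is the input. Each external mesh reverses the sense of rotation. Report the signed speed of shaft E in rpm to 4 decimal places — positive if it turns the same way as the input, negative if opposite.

+325.7603 rpm (same as input, |ω| = 325.7603 rpm)

Stage 1 [80T→80T]: ω = 188.0000×80/80 = 188.0000 rpm, dir flips to −; running = −188.0000
Stage 2 [76T→82T]: ω = 188.0000×76/82 = 174.2439 rpm, dir flips to +; running = +174.2439
Stage 3 [43T→23T]: ω = 174.2439×43/23 = 325.7603 rpm, dir flips to −; running = −325.7603
Stage 4 [81T→81T]: ω = 325.7603×81/81 = 325.7603 rpm, dir flips to +; running = +325.7603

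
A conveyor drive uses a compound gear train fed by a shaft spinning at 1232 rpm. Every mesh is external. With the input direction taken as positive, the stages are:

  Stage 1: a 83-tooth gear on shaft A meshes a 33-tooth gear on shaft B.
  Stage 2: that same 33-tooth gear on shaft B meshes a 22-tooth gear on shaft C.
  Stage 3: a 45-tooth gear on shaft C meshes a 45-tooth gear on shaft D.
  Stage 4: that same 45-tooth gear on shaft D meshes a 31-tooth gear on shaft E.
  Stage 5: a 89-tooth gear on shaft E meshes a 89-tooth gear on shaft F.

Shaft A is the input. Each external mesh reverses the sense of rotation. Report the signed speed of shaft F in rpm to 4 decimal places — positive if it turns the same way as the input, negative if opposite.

-6747.0968 rpm (opposite to input, |ω| = 6747.0968 rpm)

Stage 1 [83T→33T]: ω = 1232.0000×83/33 = 3098.6667 rpm, dir flips to −; running = −3098.6667
Stage 2 [33T→22T]: ω = 3098.6667×33/22 = 4648.0000 rpm, dir flips to +; running = +4648.0000
Stage 3 [45T→45T]: ω = 4648.0000×45/45 = 4648.0000 rpm, dir flips to −; running = −4648.0000
Stage 4 [45T→31T]: ω = 4648.0000×45/31 = 6747.0968 rpm, dir flips to +; running = +6747.0968
Stage 5 [89T→89T]: ω = 6747.0968×89/89 = 6747.0968 rpm, dir flips to −; running = −6747.0968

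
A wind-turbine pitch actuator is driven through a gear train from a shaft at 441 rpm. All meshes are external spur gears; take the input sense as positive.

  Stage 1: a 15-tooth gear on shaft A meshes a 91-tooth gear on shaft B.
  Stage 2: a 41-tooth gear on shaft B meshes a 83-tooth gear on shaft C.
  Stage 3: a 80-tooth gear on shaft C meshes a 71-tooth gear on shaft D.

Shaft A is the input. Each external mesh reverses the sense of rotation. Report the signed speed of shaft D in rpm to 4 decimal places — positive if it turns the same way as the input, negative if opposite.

-40.4600 rpm (opposite to input, |ω| = 40.4600 rpm)

Stage 1 [15T→91T]: ω = 441.0000×15/91 = 72.6923 rpm, dir flips to −; running = −72.6923
Stage 2 [41T→83T]: ω = 72.6923×41/83 = 35.9082 rpm, dir flips to +; running = +35.9082
Stage 3 [80T→71T]: ω = 35.9082×80/71 = 40.4600 rpm, dir flips to −; running = −40.4600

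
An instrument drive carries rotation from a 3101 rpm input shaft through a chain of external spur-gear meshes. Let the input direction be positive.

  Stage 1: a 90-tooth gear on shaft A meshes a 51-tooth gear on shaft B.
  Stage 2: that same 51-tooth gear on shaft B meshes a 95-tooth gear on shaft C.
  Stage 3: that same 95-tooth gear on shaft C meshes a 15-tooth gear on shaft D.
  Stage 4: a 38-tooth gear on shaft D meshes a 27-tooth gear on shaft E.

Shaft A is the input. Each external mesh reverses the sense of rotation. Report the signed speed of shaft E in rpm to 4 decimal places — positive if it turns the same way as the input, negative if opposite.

Stage 1 [90T→51T]: ω = 3101.0000×90/51 = 5472.3529 rpm, dir flips to −; running = −5472.3529
Stage 2 [51T→95T]: ω = 5472.3529×51/95 = 2937.7895 rpm, dir flips to +; running = +2937.7895
Stage 3 [95T→15T]: ω = 2937.7895×95/15 = 18606.0000 rpm, dir flips to −; running = −18606.0000
Stage 4 [38T→27T]: ω = 18606.0000×38/27 = 26186.2222 rpm, dir flips to +; running = +26186.2222

+26186.2222 rpm (same as input, |ω| = 26186.2222 rpm)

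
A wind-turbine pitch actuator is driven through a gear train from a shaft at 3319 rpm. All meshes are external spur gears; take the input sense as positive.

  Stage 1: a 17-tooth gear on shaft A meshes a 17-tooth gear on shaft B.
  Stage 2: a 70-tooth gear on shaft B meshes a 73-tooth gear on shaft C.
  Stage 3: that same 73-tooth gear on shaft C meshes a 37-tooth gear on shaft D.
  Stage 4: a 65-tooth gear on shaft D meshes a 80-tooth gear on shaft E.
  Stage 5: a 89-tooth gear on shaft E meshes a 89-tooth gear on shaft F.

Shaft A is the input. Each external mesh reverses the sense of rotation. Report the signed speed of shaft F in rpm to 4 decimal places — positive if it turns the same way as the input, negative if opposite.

Stage 1 [17T→17T]: ω = 3319.0000×17/17 = 3319.0000 rpm, dir flips to −; running = −3319.0000
Stage 2 [70T→73T]: ω = 3319.0000×70/73 = 3182.6027 rpm, dir flips to +; running = +3182.6027
Stage 3 [73T→37T]: ω = 3182.6027×73/37 = 6279.1892 rpm, dir flips to −; running = −6279.1892
Stage 4 [65T→80T]: ω = 6279.1892×65/80 = 5101.8412 rpm, dir flips to +; running = +5101.8412
Stage 5 [89T→89T]: ω = 5101.8412×89/89 = 5101.8412 rpm, dir flips to −; running = −5101.8412

-5101.8412 rpm (opposite to input, |ω| = 5101.8412 rpm)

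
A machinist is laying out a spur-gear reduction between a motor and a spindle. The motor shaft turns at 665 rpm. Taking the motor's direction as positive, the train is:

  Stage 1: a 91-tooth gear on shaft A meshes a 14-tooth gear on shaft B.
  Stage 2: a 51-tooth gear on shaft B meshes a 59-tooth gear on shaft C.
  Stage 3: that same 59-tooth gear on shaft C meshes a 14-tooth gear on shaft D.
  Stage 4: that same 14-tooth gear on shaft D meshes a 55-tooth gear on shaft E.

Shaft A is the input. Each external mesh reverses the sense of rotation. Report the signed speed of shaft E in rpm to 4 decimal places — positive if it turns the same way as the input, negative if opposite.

+4008.1364 rpm (same as input, |ω| = 4008.1364 rpm)

Stage 1 [91T→14T]: ω = 665.0000×91/14 = 4322.5000 rpm, dir flips to −; running = −4322.5000
Stage 2 [51T→59T]: ω = 4322.5000×51/59 = 3736.3983 rpm, dir flips to +; running = +3736.3983
Stage 3 [59T→14T]: ω = 3736.3983×59/14 = 15746.2500 rpm, dir flips to −; running = −15746.2500
Stage 4 [14T→55T]: ω = 15746.2500×14/55 = 4008.1364 rpm, dir flips to +; running = +4008.1364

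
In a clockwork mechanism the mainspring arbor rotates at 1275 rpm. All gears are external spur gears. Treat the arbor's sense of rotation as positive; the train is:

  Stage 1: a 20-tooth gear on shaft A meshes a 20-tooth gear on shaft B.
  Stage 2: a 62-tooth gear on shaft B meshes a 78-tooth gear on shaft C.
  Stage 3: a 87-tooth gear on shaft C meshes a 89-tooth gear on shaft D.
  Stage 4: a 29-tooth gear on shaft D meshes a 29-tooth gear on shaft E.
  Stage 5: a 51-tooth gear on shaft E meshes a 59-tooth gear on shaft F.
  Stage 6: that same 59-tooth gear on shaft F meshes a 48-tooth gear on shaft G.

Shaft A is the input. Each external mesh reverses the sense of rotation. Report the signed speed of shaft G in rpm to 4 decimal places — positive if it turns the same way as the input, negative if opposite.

+1052.6051 rpm (same as input, |ω| = 1052.6051 rpm)

Stage 1 [20T→20T]: ω = 1275.0000×20/20 = 1275.0000 rpm, dir flips to −; running = −1275.0000
Stage 2 [62T→78T]: ω = 1275.0000×62/78 = 1013.4615 rpm, dir flips to +; running = +1013.4615
Stage 3 [87T→89T]: ω = 1013.4615×87/89 = 990.6871 rpm, dir flips to −; running = −990.6871
Stage 4 [29T→29T]: ω = 990.6871×29/29 = 990.6871 rpm, dir flips to +; running = +990.6871
Stage 5 [51T→59T]: ω = 990.6871×51/59 = 856.3567 rpm, dir flips to −; running = −856.3567
Stage 6 [59T→48T]: ω = 856.3567×59/48 = 1052.6051 rpm, dir flips to +; running = +1052.6051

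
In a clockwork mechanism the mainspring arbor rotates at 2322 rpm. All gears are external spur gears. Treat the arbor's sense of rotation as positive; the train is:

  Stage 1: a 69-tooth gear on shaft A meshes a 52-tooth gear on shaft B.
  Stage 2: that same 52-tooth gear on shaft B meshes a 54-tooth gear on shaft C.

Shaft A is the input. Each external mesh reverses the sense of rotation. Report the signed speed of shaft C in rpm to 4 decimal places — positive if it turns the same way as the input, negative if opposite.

Stage 1 [69T→52T]: ω = 2322.0000×69/52 = 3081.1154 rpm, dir flips to −; running = −3081.1154
Stage 2 [52T→54T]: ω = 3081.1154×52/54 = 2967.0000 rpm, dir flips to +; running = +2967.0000

+2967.0000 rpm (same as input, |ω| = 2967.0000 rpm)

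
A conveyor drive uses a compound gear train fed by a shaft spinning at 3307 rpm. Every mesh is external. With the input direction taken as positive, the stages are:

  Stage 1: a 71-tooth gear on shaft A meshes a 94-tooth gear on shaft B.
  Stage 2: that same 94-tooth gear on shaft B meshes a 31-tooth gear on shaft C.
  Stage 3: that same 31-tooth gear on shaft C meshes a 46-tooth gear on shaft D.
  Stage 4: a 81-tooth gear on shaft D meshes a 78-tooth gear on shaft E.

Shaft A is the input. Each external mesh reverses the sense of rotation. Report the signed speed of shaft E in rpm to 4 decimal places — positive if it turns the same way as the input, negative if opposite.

Stage 1 [71T→94T]: ω = 3307.0000×71/94 = 2497.8404 rpm, dir flips to −; running = −2497.8404
Stage 2 [94T→31T]: ω = 2497.8404×94/31 = 7574.0968 rpm, dir flips to +; running = +7574.0968
Stage 3 [31T→46T]: ω = 7574.0968×31/46 = 5104.2826 rpm, dir flips to −; running = −5104.2826
Stage 4 [81T→78T]: ω = 5104.2826×81/78 = 5300.6012 rpm, dir flips to +; running = +5300.6012

+5300.6012 rpm (same as input, |ω| = 5300.6012 rpm)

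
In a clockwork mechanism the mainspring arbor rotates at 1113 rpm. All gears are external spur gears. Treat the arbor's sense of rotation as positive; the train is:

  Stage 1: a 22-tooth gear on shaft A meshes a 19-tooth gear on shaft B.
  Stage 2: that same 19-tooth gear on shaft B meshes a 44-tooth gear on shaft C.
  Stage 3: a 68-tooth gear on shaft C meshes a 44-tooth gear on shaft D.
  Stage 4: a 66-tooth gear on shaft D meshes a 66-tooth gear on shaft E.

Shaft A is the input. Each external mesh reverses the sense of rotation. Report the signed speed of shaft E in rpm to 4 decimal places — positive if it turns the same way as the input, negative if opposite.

Stage 1 [22T→19T]: ω = 1113.0000×22/19 = 1288.7368 rpm, dir flips to −; running = −1288.7368
Stage 2 [19T→44T]: ω = 1288.7368×19/44 = 556.5000 rpm, dir flips to +; running = +556.5000
Stage 3 [68T→44T]: ω = 556.5000×68/44 = 860.0455 rpm, dir flips to −; running = −860.0455
Stage 4 [66T→66T]: ω = 860.0455×66/66 = 860.0455 rpm, dir flips to +; running = +860.0455

+860.0455 rpm (same as input, |ω| = 860.0455 rpm)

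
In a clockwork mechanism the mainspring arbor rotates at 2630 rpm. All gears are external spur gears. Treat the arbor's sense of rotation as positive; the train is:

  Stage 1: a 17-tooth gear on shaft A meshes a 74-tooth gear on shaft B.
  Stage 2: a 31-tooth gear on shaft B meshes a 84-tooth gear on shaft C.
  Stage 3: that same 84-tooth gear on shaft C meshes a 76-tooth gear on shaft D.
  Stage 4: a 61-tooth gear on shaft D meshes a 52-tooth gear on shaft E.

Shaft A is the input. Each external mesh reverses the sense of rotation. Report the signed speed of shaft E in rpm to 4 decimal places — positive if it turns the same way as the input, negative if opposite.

+289.0996 rpm (same as input, |ω| = 289.0996 rpm)

Stage 1 [17T→74T]: ω = 2630.0000×17/74 = 604.1892 rpm, dir flips to −; running = −604.1892
Stage 2 [31T→84T]: ω = 604.1892×31/84 = 222.9746 rpm, dir flips to +; running = +222.9746
Stage 3 [84T→76T]: ω = 222.9746×84/76 = 246.4456 rpm, dir flips to −; running = −246.4456
Stage 4 [61T→52T]: ω = 246.4456×61/52 = 289.0996 rpm, dir flips to +; running = +289.0996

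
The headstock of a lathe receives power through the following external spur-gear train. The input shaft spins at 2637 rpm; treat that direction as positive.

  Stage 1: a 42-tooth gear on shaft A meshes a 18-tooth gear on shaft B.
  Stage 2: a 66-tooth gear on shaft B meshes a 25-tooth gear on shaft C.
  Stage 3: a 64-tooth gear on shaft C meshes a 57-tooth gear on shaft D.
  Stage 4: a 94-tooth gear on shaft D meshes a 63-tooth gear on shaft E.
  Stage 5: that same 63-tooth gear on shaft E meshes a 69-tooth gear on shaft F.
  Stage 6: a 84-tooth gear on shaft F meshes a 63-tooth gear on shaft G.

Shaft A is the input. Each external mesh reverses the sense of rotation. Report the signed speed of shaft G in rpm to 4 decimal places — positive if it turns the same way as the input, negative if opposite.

Stage 1 [42T→18T]: ω = 2637.0000×42/18 = 6153.0000 rpm, dir flips to −; running = −6153.0000
Stage 2 [66T→25T]: ω = 6153.0000×66/25 = 16243.9200 rpm, dir flips to +; running = +16243.9200
Stage 3 [64T→57T]: ω = 16243.9200×64/57 = 18238.7874 rpm, dir flips to −; running = −18238.7874
Stage 4 [94T→63T]: ω = 18238.7874×94/63 = 27213.4288 rpm, dir flips to +; running = +27213.4288
Stage 5 [63T→69T]: ω = 27213.4288×63/69 = 24847.0437 rpm, dir flips to −; running = −24847.0437
Stage 6 [84T→63T]: ω = 24847.0437×84/63 = 33129.3915 rpm, dir flips to +; running = +33129.3915

+33129.3915 rpm (same as input, |ω| = 33129.3915 rpm)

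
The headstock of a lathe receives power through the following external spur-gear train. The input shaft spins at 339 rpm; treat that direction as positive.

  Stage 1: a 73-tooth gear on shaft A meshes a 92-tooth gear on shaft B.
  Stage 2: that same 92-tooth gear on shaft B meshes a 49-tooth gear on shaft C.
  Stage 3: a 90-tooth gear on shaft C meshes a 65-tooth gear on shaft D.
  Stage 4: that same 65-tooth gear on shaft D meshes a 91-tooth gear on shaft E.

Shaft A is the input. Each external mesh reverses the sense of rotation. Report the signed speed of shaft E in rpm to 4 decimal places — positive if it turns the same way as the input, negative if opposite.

+499.4909 rpm (same as input, |ω| = 499.4909 rpm)

Stage 1 [73T→92T]: ω = 339.0000×73/92 = 268.9891 rpm, dir flips to −; running = −268.9891
Stage 2 [92T→49T]: ω = 268.9891×92/49 = 505.0408 rpm, dir flips to +; running = +505.0408
Stage 3 [90T→65T]: ω = 505.0408×90/65 = 699.2873 rpm, dir flips to −; running = −699.2873
Stage 4 [65T→91T]: ω = 699.2873×65/91 = 499.4909 rpm, dir flips to +; running = +499.4909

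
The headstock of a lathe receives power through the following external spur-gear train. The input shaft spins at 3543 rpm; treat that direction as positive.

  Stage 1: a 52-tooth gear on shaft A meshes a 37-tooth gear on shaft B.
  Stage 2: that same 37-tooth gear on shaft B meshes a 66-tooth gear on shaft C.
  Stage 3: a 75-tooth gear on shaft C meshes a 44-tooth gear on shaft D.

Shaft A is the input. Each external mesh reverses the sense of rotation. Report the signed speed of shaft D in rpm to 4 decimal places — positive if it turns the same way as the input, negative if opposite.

Stage 1 [52T→37T]: ω = 3543.0000×52/37 = 4979.3514 rpm, dir flips to −; running = −4979.3514
Stage 2 [37T→66T]: ω = 4979.3514×37/66 = 2791.4545 rpm, dir flips to +; running = +2791.4545
Stage 3 [75T→44T]: ω = 2791.4545×75/44 = 4758.1612 rpm, dir flips to −; running = −4758.1612

-4758.1612 rpm (opposite to input, |ω| = 4758.1612 rpm)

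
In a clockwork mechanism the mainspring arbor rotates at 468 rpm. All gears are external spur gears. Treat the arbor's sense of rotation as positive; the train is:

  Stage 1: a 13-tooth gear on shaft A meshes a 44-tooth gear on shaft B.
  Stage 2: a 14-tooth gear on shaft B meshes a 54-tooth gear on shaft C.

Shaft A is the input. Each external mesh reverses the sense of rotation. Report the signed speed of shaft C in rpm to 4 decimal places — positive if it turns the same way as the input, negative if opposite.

Stage 1 [13T→44T]: ω = 468.0000×13/44 = 138.2727 rpm, dir flips to −; running = −138.2727
Stage 2 [14T→54T]: ω = 138.2727×14/54 = 35.8485 rpm, dir flips to +; running = +35.8485

+35.8485 rpm (same as input, |ω| = 35.8485 rpm)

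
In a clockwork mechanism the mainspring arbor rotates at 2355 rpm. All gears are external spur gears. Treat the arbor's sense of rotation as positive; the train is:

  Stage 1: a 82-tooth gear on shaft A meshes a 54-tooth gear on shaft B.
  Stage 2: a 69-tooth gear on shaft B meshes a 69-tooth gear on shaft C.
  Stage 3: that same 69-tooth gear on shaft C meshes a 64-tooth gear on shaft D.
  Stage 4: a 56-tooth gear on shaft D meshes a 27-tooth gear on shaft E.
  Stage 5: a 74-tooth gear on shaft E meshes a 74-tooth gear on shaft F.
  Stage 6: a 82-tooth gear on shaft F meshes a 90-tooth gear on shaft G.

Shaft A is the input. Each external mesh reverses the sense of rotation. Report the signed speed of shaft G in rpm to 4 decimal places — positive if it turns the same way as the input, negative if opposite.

+7285.7745 rpm (same as input, |ω| = 7285.7745 rpm)

Stage 1 [82T→54T]: ω = 2355.0000×82/54 = 3576.1111 rpm, dir flips to −; running = −3576.1111
Stage 2 [69T→69T]: ω = 3576.1111×69/69 = 3576.1111 rpm, dir flips to +; running = +3576.1111
Stage 3 [69T→64T]: ω = 3576.1111×69/64 = 3855.4948 rpm, dir flips to −; running = −3855.4948
Stage 4 [56T→27T]: ω = 3855.4948×56/27 = 7996.5818 rpm, dir flips to +; running = +7996.5818
Stage 5 [74T→74T]: ω = 7996.5818×74/74 = 7996.5818 rpm, dir flips to −; running = −7996.5818
Stage 6 [82T→90T]: ω = 7996.5818×82/90 = 7285.7745 rpm, dir flips to +; running = +7285.7745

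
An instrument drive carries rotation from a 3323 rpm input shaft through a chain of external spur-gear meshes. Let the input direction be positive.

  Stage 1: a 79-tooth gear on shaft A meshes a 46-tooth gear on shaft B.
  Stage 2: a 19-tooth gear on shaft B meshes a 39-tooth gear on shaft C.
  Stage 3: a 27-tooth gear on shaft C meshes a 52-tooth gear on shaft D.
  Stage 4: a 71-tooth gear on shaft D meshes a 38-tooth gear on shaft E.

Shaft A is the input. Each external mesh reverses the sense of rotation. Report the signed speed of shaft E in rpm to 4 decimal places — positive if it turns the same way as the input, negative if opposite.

Stage 1 [79T→46T]: ω = 3323.0000×79/46 = 5706.8913 rpm, dir flips to −; running = −5706.8913
Stage 2 [19T→39T]: ω = 5706.8913×19/39 = 2780.2804 rpm, dir flips to +; running = +2780.2804
Stage 3 [27T→52T]: ω = 2780.2804×27/52 = 1443.6071 rpm, dir flips to −; running = −1443.6071
Stage 4 [71T→38T]: ω = 1443.6071×71/38 = 2697.2659 rpm, dir flips to +; running = +2697.2659

+2697.2659 rpm (same as input, |ω| = 2697.2659 rpm)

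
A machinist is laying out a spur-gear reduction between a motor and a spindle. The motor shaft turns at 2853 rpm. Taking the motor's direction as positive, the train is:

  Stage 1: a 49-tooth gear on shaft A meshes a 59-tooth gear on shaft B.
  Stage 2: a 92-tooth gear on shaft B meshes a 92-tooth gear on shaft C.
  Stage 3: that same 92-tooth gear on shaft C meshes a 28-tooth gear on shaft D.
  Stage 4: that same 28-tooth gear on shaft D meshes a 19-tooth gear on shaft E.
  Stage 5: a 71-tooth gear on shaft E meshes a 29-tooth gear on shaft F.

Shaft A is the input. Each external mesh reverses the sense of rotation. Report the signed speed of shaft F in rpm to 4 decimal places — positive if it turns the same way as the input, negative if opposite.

-28089.2677 rpm (opposite to input, |ω| = 28089.2677 rpm)

Stage 1 [49T→59T]: ω = 2853.0000×49/59 = 2369.4407 rpm, dir flips to −; running = −2369.4407
Stage 2 [92T→92T]: ω = 2369.4407×92/92 = 2369.4407 rpm, dir flips to +; running = +2369.4407
Stage 3 [92T→28T]: ω = 2369.4407×92/28 = 7785.3051 rpm, dir flips to −; running = −7785.3051
Stage 4 [28T→19T]: ω = 7785.3051×28/19 = 11473.0812 rpm, dir flips to +; running = +11473.0812
Stage 5 [71T→29T]: ω = 11473.0812×71/29 = 28089.2677 rpm, dir flips to −; running = −28089.2677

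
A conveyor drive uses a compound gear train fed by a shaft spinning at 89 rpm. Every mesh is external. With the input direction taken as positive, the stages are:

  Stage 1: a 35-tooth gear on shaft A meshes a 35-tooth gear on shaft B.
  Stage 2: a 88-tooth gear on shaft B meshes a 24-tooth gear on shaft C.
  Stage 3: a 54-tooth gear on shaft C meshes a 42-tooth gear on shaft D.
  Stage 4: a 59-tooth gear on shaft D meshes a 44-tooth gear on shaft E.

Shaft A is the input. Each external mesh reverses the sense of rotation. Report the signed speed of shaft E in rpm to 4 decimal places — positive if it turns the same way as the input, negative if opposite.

+562.6071 rpm (same as input, |ω| = 562.6071 rpm)

Stage 1 [35T→35T]: ω = 89.0000×35/35 = 89.0000 rpm, dir flips to −; running = −89.0000
Stage 2 [88T→24T]: ω = 89.0000×88/24 = 326.3333 rpm, dir flips to +; running = +326.3333
Stage 3 [54T→42T]: ω = 326.3333×54/42 = 419.5714 rpm, dir flips to −; running = −419.5714
Stage 4 [59T→44T]: ω = 419.5714×59/44 = 562.6071 rpm, dir flips to +; running = +562.6071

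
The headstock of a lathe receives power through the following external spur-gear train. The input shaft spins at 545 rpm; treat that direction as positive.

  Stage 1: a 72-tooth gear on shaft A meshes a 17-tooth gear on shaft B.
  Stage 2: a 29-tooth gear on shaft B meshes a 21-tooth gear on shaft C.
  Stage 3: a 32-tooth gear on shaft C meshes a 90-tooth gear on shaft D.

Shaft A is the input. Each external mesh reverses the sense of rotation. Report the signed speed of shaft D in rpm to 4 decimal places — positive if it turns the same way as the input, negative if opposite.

Stage 1 [72T→17T]: ω = 545.0000×72/17 = 2308.2353 rpm, dir flips to −; running = −2308.2353
Stage 2 [29T→21T]: ω = 2308.2353×29/21 = 3187.5630 rpm, dir flips to +; running = +3187.5630
Stage 3 [32T→90T]: ω = 3187.5630×32/90 = 1133.3557 rpm, dir flips to −; running = −1133.3557

-1133.3557 rpm (opposite to input, |ω| = 1133.3557 rpm)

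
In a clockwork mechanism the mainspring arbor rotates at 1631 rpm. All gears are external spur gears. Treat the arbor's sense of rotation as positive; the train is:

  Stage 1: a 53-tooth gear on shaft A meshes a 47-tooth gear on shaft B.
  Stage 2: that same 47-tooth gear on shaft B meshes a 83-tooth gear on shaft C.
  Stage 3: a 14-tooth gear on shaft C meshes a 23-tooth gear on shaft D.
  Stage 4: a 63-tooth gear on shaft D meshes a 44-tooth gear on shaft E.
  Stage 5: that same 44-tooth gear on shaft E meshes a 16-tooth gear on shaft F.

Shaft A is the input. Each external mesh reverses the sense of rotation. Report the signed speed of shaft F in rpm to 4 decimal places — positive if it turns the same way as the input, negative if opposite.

Stage 1 [53T→47T]: ω = 1631.0000×53/47 = 1839.2128 rpm, dir flips to −; running = −1839.2128
Stage 2 [47T→83T]: ω = 1839.2128×47/83 = 1041.4819 rpm, dir flips to +; running = +1041.4819
Stage 3 [14T→23T]: ω = 1041.4819×14/23 = 633.9455 rpm, dir flips to −; running = −633.9455
Stage 4 [63T→44T]: ω = 633.9455×63/44 = 907.6947 rpm, dir flips to +; running = +907.6947
Stage 5 [44T→16T]: ω = 907.6947×44/16 = 2496.1605 rpm, dir flips to −; running = −2496.1605

-2496.1605 rpm (opposite to input, |ω| = 2496.1605 rpm)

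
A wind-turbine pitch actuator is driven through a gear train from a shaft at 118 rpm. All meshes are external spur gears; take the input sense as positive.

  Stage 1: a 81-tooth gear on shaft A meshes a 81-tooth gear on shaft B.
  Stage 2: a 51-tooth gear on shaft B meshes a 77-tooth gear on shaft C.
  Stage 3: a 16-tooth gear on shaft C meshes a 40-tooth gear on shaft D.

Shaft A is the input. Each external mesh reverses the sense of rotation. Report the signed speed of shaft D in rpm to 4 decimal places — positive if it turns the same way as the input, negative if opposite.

-31.2623 rpm (opposite to input, |ω| = 31.2623 rpm)

Stage 1 [81T→81T]: ω = 118.0000×81/81 = 118.0000 rpm, dir flips to −; running = −118.0000
Stage 2 [51T→77T]: ω = 118.0000×51/77 = 78.1558 rpm, dir flips to +; running = +78.1558
Stage 3 [16T→40T]: ω = 78.1558×16/40 = 31.2623 rpm, dir flips to −; running = −31.2623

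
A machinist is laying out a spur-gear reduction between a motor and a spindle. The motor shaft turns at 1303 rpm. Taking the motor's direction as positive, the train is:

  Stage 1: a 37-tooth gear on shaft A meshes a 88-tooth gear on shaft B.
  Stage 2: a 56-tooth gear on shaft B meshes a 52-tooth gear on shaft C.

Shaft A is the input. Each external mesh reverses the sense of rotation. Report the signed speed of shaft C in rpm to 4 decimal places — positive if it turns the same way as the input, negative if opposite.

Stage 1 [37T→88T]: ω = 1303.0000×37/88 = 547.8523 rpm, dir flips to −; running = −547.8523
Stage 2 [56T→52T]: ω = 547.8523×56/52 = 589.9948 rpm, dir flips to +; running = +589.9948

+589.9948 rpm (same as input, |ω| = 589.9948 rpm)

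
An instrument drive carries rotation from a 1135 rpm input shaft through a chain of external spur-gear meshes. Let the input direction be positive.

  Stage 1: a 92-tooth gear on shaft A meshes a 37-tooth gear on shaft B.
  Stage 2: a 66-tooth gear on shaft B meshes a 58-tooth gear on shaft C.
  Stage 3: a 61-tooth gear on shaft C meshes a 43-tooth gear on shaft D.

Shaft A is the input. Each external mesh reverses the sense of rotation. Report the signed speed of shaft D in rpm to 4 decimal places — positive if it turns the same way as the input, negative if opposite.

-4555.7437 rpm (opposite to input, |ω| = 4555.7437 rpm)

Stage 1 [92T→37T]: ω = 1135.0000×92/37 = 2822.1622 rpm, dir flips to −; running = −2822.1622
Stage 2 [66T→58T]: ω = 2822.1622×66/58 = 3211.4259 rpm, dir flips to +; running = +3211.4259
Stage 3 [61T→43T]: ω = 3211.4259×61/43 = 4555.7437 rpm, dir flips to −; running = −4555.7437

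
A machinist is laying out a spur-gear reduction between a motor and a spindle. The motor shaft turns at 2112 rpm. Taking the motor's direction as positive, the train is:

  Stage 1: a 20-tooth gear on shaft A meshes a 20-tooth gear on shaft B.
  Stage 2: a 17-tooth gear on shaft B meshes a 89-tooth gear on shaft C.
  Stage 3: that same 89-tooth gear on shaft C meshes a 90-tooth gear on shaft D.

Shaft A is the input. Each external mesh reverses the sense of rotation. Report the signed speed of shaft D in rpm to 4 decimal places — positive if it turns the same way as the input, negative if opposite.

Stage 1 [20T→20T]: ω = 2112.0000×20/20 = 2112.0000 rpm, dir flips to −; running = −2112.0000
Stage 2 [17T→89T]: ω = 2112.0000×17/89 = 403.4157 rpm, dir flips to +; running = +403.4157
Stage 3 [89T→90T]: ω = 403.4157×89/90 = 398.9333 rpm, dir flips to −; running = −398.9333

-398.9333 rpm (opposite to input, |ω| = 398.9333 rpm)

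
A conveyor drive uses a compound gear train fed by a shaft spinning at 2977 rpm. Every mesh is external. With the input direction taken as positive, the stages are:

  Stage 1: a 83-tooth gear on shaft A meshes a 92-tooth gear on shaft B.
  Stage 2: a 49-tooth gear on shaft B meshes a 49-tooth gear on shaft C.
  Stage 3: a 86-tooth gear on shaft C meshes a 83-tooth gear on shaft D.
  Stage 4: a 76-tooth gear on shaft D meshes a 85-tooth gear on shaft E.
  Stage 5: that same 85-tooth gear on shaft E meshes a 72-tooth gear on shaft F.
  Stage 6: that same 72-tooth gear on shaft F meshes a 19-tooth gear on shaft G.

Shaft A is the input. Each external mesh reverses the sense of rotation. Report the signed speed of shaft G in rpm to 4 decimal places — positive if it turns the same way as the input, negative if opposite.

+11131.3913 rpm (same as input, |ω| = 11131.3913 rpm)

Stage 1 [83T→92T]: ω = 2977.0000×83/92 = 2685.7717 rpm, dir flips to −; running = −2685.7717
Stage 2 [49T→49T]: ω = 2685.7717×49/49 = 2685.7717 rpm, dir flips to +; running = +2685.7717
Stage 3 [86T→83T]: ω = 2685.7717×86/83 = 2782.8478 rpm, dir flips to −; running = −2782.8478
Stage 4 [76T→85T]: ω = 2782.8478×76/85 = 2488.1934 rpm, dir flips to +; running = +2488.1934
Stage 5 [85T→72T]: ω = 2488.1934×85/72 = 2937.4505 rpm, dir flips to −; running = −2937.4505
Stage 6 [72T→19T]: ω = 2937.4505×72/19 = 11131.3913 rpm, dir flips to +; running = +11131.3913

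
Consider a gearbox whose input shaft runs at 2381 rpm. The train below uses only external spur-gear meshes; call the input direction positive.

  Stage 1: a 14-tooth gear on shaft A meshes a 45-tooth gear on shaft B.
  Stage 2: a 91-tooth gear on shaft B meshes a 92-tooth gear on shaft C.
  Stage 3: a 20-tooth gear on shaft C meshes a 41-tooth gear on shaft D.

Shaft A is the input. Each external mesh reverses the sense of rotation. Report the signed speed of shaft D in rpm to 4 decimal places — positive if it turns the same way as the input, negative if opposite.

Stage 1 [14T→45T]: ω = 2381.0000×14/45 = 740.7556 rpm, dir flips to −; running = −740.7556
Stage 2 [91T→92T]: ω = 740.7556×91/92 = 732.7039 rpm, dir flips to +; running = +732.7039
Stage 3 [20T→41T]: ω = 732.7039×20/41 = 357.4165 rpm, dir flips to −; running = −357.4165

-357.4165 rpm (opposite to input, |ω| = 357.4165 rpm)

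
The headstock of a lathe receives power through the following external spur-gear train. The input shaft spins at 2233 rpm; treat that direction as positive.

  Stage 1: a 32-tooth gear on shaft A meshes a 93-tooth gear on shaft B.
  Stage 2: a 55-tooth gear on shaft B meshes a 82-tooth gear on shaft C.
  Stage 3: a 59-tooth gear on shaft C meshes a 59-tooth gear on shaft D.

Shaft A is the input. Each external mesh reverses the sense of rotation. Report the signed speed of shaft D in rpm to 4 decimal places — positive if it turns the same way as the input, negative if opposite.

Stage 1 [32T→93T]: ω = 2233.0000×32/93 = 768.3441 rpm, dir flips to −; running = −768.3441
Stage 2 [55T→82T]: ω = 768.3441×55/82 = 515.3527 rpm, dir flips to +; running = +515.3527
Stage 3 [59T→59T]: ω = 515.3527×59/59 = 515.3527 rpm, dir flips to −; running = −515.3527

-515.3527 rpm (opposite to input, |ω| = 515.3527 rpm)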